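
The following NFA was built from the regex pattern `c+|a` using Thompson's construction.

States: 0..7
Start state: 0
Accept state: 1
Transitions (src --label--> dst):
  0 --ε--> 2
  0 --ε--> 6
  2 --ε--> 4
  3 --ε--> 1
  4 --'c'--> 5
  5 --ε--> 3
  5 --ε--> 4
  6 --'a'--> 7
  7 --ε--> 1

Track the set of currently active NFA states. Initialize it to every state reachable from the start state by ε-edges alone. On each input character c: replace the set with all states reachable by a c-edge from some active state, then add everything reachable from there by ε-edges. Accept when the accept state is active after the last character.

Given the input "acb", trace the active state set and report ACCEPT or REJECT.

start: ε-closure({0}) = {0,2,4,6}
'a' @ 1: {1,7}  (accept∈set)
'c' @ 2: {}  — dead — no transitions
rest 'b' ignored (set empty)
end set {} — state 1 not in

Answer: REJECT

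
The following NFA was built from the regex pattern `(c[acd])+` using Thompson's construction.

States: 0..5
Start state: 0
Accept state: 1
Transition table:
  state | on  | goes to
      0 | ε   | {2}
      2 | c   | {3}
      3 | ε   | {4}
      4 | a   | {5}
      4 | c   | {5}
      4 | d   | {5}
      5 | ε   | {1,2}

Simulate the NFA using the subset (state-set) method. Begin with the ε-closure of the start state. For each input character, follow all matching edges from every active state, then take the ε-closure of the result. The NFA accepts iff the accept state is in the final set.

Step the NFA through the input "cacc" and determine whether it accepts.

Answer: ACCEPT

Trace:
start: ε-closure({0}) = {0,2}
'c' @ 1: {3,4}
'a' @ 2: {1,2,5}  (accept∈set)
'c' @ 3: {3,4}
'c' @ 4: {1,2,5}  (accept∈set)
final: {1,2,5}; accept 1 in set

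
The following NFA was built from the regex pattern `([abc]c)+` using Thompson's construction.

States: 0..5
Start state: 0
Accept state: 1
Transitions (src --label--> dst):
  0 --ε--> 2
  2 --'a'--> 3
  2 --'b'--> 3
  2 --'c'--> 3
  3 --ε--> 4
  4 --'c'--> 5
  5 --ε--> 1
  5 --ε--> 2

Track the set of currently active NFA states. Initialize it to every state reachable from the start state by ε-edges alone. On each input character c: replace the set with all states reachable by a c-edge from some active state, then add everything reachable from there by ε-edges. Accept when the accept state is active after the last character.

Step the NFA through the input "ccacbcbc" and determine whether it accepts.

initial (ε-close {0}): {0,2}
'c' @ 1: {3,4}
'c' @ 2: {1,2,5}  ✓accept
'a' @ 3: {3,4}
'c' @ 4: {1,2,5}  ✓accept
'b' @ 5: {3,4}
'c' @ 6: {1,2,5}  ✓accept
'b' @ 7: {3,4}
'c' @ 8: {1,2,5}  ✓accept
final: {1,2,5}; accept 1 in set

Answer: ACCEPT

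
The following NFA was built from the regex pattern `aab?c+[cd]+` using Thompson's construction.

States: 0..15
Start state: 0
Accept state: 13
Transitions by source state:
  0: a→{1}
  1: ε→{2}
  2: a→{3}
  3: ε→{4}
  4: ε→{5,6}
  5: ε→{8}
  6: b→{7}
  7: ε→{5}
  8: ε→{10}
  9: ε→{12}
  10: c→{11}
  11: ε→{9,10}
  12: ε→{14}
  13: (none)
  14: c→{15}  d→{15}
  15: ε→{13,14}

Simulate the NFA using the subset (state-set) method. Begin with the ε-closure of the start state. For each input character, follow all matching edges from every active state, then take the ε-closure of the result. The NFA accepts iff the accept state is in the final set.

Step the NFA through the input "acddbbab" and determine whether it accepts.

initial (ε-close {0}): {0}
'a' @ 1: {1,2}
'c' @ 2: {}  — dead — no transitions
rest 'ddbbab' ignored (set empty)
final: {}; accept 13 not in set

Answer: REJECT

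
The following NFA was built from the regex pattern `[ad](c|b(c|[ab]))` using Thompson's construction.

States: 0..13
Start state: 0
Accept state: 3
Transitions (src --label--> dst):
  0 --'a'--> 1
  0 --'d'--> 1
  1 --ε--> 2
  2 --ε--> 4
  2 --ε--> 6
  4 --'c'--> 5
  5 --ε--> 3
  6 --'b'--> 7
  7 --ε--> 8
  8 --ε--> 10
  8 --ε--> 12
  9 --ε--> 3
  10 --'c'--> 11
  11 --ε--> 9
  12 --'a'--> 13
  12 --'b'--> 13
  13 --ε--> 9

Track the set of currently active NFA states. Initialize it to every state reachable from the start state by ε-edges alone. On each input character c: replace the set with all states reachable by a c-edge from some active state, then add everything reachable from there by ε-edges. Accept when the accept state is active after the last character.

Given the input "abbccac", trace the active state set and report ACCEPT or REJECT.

Answer: REJECT

Trace:
S₀ = ε-closure({0}) = {0}
'a' @ 1: {1,2,4,6}
'b' @ 2: {7,8,10,12}
'b' @ 3: {3,9,13}  ✓accept
'c' @ 4: {}  — dead — no transitions
rest 'cac' ignored (set empty)
after full input: {}  (accept=3 not in)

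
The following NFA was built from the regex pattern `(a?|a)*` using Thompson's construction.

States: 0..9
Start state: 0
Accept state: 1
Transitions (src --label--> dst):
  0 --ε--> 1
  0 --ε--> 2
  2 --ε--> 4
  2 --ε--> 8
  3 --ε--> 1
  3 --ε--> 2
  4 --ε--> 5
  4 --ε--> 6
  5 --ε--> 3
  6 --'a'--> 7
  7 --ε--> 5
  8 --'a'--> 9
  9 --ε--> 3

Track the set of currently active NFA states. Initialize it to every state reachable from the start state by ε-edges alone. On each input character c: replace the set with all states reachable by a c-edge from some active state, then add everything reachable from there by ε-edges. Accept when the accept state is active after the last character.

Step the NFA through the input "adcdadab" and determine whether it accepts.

S₀ = ε-closure({0}) = {0,1,2,3,4,5,6,8}
'a' @ 1: {1,2,3,4,5,6,7,8,9}  (accept∈set)
'd' @ 2: {}  — no active states
rest 'cdadab' ignored (set empty)
after full input: {}  (accept=1 not in)

Answer: REJECT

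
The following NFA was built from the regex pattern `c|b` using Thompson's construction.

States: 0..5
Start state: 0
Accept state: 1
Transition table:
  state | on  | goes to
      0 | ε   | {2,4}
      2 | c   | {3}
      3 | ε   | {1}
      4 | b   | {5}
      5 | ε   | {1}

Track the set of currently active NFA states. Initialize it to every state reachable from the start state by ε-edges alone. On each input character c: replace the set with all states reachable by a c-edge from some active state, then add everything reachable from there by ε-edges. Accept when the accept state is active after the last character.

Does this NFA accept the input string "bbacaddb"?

Answer: REJECT

Trace:
S₀ = ε-closure({0}) = {0,2,4}
'b' @ 1: {1,5}  [accepting]
'b' @ 2: {}  — state set empty
rest 'acaddb' ignored (set empty)
after full input: {}  (accept=1 not in)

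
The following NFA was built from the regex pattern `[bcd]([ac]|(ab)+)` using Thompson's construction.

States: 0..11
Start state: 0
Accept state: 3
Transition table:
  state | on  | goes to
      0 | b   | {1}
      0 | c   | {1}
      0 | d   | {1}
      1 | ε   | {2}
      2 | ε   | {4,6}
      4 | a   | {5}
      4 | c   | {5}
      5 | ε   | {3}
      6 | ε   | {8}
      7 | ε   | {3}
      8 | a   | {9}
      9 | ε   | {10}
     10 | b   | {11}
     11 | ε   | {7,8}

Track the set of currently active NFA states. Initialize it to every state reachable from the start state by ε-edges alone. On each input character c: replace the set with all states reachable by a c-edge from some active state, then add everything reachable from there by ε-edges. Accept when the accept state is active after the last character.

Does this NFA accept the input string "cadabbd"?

S₀ = ε-closure({0}) = {0}
'c' @ 1: {1,2,4,6,8}
'a' @ 2: {3,5,9,10}  (accept∈set)
'd' @ 3: {}  — state set empty
rest 'abbd' ignored (set empty)
after full input: {}  (accept=3 not in)

Answer: REJECT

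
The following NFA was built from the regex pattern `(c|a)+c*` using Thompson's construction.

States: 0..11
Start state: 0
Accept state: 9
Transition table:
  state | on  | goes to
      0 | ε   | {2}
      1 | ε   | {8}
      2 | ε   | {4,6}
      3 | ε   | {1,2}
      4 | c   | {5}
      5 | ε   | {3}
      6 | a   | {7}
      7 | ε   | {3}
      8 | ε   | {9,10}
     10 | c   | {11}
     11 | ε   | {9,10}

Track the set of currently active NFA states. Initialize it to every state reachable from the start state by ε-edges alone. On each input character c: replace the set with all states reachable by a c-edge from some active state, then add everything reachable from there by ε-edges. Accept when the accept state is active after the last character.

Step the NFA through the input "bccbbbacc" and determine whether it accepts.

Answer: REJECT

Trace:
S₀ = ε-closure({0}) = {0,2,4,6}
'b' @ 1: {}  — dead — no transitions
rest 'ccbbbacc' ignored (set empty)
end set {} — state 9 not in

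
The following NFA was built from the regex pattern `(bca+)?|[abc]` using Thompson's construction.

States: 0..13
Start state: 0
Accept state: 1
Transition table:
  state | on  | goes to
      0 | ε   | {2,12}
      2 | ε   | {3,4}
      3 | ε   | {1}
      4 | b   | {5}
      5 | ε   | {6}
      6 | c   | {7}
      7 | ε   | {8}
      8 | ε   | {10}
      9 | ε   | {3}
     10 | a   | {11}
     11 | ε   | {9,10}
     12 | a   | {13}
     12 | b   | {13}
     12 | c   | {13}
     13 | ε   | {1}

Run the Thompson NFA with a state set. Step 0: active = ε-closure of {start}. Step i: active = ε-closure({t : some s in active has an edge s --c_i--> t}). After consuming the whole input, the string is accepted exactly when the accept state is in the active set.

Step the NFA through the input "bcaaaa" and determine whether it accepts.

Answer: ACCEPT

Steps:
initial (ε-close {0}): {0,1,2,3,4,12}
'b' @ 1: {1,5,6,13}  ✓accept
'c' @ 2: {7,8,10}
'a' @ 3: {1,3,9,10,11}  ✓accept
'a' @ 4: {1,3,9,10,11}  ✓accept
'a' @ 5: {1,3,9,10,11}  ✓accept
'a' @ 6: {1,3,9,10,11}  ✓accept
final: {1,3,9,10,11}; accept 1 in set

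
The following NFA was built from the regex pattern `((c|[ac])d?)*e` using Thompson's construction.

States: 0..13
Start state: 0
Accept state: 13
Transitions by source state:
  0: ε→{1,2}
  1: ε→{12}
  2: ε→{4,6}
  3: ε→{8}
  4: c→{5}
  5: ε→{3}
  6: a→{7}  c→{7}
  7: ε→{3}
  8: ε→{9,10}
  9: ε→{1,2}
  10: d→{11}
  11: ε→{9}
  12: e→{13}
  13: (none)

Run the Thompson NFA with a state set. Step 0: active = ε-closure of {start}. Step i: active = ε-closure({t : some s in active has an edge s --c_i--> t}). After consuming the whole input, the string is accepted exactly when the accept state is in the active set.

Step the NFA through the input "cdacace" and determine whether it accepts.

Answer: ACCEPT

Derivation:
S₀ = ε-closure({0}) = {0,1,2,4,6,12}
'c' @ 1: {1,2,3,4,5,6,7,8,9,10,12}
'd' @ 2: {1,2,4,6,9,11,12}
'a' @ 3: {1,2,3,4,6,7,8,9,10,12}
'c' @ 4: {1,2,3,4,5,6,7,8,9,10,12}
'a' @ 5: {1,2,3,4,6,7,8,9,10,12}
'c' @ 6: {1,2,3,4,5,6,7,8,9,10,12}
'e' @ 7: {13}  ✓accept
after full input: {13}  (accept=13 in)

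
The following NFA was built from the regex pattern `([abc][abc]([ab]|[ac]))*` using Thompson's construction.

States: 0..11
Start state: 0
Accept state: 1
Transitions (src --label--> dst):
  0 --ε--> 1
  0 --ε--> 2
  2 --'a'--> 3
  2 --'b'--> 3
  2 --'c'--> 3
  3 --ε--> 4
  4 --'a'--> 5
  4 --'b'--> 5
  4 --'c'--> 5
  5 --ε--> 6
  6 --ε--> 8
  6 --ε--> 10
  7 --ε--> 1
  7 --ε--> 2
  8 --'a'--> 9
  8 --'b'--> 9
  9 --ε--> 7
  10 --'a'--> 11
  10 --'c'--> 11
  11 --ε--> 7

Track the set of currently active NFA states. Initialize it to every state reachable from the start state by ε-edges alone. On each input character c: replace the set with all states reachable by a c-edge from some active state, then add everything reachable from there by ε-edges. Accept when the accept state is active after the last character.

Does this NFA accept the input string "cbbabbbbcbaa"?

Answer: ACCEPT

Steps:
start: ε-closure({0}) = {0,1,2}
'c' @ 1: {3,4}
'b' @ 2: {5,6,8,10}
'b' @ 3: {1,2,7,9}  (accept∈set)
'a' @ 4: {3,4}
'b' @ 5: {5,6,8,10}
'b' @ 6: {1,2,7,9}  (accept∈set)
'b' @ 7: {3,4}
'b' @ 8: {5,6,8,10}
'c' @ 9: {1,2,7,11}  (accept∈set)
'b' @ 10: {3,4}
'a' @ 11: {5,6,8,10}
'a' @ 12: {1,2,7,9,11}  (accept∈set)
end set {1,2,7,9,11} — state 1 in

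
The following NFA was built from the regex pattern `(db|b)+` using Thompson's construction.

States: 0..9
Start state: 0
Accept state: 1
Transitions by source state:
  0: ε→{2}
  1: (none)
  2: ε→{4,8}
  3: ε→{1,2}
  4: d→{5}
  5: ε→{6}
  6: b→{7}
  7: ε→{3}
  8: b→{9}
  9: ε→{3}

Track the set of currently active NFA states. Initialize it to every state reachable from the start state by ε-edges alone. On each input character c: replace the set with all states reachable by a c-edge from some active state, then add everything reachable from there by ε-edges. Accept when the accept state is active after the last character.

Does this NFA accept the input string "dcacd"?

Answer: REJECT

Steps:
initial (ε-close {0}): {0,2,4,8}
'd' @ 1: {5,6}
'c' @ 2: {}  — state set empty
rest 'acd' ignored (set empty)
after full input: {}  (accept=1 not in)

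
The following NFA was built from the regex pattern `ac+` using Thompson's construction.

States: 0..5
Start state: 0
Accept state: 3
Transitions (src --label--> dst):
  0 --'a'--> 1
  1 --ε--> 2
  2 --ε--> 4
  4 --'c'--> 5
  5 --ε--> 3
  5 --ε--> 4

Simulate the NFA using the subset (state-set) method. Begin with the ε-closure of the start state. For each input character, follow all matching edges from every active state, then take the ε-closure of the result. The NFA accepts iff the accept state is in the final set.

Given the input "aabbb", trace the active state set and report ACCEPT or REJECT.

initial (ε-close {0}): {0}
'a' @ 1: {1,2,4}
'a' @ 2: {}  — no active states
rest 'bbb' ignored (set empty)
after full input: {}  (accept=3 not in)

Answer: REJECT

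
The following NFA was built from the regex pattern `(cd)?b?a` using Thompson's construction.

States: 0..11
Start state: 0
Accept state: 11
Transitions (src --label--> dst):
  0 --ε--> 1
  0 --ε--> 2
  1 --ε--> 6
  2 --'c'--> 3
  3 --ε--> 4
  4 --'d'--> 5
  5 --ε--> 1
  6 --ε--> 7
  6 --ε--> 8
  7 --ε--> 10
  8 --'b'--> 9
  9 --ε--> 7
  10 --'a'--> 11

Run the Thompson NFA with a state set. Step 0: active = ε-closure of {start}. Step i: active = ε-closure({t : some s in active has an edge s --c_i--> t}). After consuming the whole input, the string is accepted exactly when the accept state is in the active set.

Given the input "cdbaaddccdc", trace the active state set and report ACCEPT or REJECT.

Answer: REJECT

Steps:
start: ε-closure({0}) = {0,1,2,6,7,8,10}
'c' @ 1: {3,4}
'd' @ 2: {1,5,6,7,8,10}
'b' @ 3: {7,9,10}
'a' @ 4: {11}  ✓accept
'a' @ 5: {}  — no active states
rest 'ddccdc' ignored (set empty)
end set {} — state 11 not in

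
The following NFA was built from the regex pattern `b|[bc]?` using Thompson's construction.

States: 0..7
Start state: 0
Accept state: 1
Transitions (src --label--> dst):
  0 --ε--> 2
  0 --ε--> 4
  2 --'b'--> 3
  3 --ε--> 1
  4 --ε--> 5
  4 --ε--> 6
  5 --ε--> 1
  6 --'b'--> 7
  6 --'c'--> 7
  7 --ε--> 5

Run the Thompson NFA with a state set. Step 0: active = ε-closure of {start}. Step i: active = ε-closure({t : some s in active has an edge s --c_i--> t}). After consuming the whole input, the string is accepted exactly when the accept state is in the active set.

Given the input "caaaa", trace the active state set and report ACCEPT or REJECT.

initial (ε-close {0}): {0,1,2,4,5,6}
'c' @ 1: {1,5,7}  [accepting]
'a' @ 2: {}  — dead — no transitions
rest 'aaa' ignored (set empty)
end set {} — state 1 not in

Answer: REJECT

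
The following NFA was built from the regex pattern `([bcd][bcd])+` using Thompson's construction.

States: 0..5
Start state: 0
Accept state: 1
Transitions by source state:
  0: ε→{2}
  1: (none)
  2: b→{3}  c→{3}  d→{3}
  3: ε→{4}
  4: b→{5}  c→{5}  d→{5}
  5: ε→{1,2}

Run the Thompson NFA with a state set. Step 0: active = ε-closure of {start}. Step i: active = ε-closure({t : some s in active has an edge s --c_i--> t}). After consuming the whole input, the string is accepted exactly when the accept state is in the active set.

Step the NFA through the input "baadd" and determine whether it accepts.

start: ε-closure({0}) = {0,2}
'b' @ 1: {3,4}
'a' @ 2: {}  — state set empty
rest 'add' ignored (set empty)
after full input: {}  (accept=1 not in)

Answer: REJECT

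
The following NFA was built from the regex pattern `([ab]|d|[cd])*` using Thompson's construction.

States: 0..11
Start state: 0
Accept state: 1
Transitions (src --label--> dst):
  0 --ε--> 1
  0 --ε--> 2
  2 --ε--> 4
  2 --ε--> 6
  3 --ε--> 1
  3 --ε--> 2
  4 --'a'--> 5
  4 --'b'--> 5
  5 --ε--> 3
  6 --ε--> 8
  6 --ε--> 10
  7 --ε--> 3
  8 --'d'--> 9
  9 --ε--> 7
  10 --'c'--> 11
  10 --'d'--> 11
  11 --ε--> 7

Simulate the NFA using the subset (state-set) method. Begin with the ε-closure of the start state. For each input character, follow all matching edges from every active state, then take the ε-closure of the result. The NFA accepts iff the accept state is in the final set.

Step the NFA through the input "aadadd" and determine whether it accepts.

S₀ = ε-closure({0}) = {0,1,2,4,6,8,10}
'a' @ 1: {1,2,3,4,5,6,8,10}  [accepting]
'a' @ 2: {1,2,3,4,5,6,8,10}  [accepting]
'd' @ 3: {1,2,3,4,6,7,8,9,10,11}  [accepting]
'a' @ 4: {1,2,3,4,5,6,8,10}  [accepting]
'd' @ 5: {1,2,3,4,6,7,8,9,10,11}  [accepting]
'd' @ 6: {1,2,3,4,6,7,8,9,10,11}  [accepting]
final: {1,2,3,4,6,7,8,9,10,11}; accept 1 in set

Answer: ACCEPT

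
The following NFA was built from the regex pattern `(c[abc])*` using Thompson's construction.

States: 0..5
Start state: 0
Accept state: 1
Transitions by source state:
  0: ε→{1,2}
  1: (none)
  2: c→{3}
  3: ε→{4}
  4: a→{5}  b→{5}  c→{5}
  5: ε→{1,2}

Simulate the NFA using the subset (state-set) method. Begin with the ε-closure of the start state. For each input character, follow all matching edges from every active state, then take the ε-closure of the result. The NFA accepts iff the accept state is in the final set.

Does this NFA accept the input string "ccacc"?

Answer: REJECT

Derivation:
initial (ε-close {0}): {0,1,2}
'c' @ 1: {3,4}
'c' @ 2: {1,2,5}  (accept∈set)
'a' @ 3: {}  — state set empty
rest 'cc' ignored (set empty)
after full input: {}  (accept=1 not in)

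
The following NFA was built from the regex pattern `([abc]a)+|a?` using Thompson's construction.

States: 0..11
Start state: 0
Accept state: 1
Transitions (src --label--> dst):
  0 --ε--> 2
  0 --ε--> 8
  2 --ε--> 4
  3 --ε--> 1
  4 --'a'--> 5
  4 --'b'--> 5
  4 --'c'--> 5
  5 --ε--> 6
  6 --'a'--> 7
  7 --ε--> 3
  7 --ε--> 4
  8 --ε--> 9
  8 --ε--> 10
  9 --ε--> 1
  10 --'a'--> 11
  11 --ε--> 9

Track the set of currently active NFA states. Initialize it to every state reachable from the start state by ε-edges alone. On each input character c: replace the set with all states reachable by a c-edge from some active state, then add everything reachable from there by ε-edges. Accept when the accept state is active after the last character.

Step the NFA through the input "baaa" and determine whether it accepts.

initial (ε-close {0}): {0,1,2,4,8,9,10}
'b' @ 1: {5,6}
'a' @ 2: {1,3,4,7}  ✓accept
'a' @ 3: {5,6}
'a' @ 4: {1,3,4,7}  ✓accept
end set {1,3,4,7} — state 1 in

Answer: ACCEPT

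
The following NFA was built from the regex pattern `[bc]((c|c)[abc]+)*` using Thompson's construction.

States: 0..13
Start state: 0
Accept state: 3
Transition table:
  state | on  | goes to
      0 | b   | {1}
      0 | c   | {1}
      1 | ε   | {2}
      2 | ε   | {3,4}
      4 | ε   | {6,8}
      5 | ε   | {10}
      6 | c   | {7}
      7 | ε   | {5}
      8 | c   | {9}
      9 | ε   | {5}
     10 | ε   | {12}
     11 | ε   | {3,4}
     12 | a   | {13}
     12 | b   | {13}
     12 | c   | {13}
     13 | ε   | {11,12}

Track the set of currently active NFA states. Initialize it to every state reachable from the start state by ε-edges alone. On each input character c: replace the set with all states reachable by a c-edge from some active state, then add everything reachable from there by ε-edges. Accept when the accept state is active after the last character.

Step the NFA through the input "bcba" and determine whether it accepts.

S₀ = ε-closure({0}) = {0}
'b' @ 1: {1,2,3,4,6,8}  (accept∈set)
'c' @ 2: {5,7,9,10,12}
'b' @ 3: {3,4,6,8,11,12,13}  (accept∈set)
'a' @ 4: {3,4,6,8,11,12,13}  (accept∈set)
after full input: {3,4,6,8,11,12,13}  (accept=3 in)

Answer: ACCEPT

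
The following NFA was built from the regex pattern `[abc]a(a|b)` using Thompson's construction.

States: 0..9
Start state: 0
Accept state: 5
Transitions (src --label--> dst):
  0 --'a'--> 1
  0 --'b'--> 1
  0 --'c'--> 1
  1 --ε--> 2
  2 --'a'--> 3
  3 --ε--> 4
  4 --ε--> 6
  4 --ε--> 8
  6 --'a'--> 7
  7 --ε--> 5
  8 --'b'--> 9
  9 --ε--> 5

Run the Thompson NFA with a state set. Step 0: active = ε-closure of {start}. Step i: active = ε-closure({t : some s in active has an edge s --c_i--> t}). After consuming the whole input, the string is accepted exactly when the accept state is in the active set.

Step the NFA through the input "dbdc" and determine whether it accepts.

Answer: REJECT

Trace:
S₀ = ε-closure({0}) = {0}
'd' @ 1: {}  — dead — no transitions
rest 'bdc' ignored (set empty)
after full input: {}  (accept=5 not in)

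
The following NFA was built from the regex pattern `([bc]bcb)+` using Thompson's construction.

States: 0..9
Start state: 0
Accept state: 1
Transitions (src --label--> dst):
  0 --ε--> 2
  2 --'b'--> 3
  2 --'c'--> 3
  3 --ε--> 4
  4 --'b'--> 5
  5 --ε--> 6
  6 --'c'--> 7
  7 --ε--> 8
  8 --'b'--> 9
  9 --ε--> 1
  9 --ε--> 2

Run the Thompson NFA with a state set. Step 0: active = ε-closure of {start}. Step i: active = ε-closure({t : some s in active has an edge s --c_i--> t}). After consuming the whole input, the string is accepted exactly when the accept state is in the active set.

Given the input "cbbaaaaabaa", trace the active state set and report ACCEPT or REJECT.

Answer: REJECT

Trace:
S₀ = ε-closure({0}) = {0,2}
'c' @ 1: {3,4}
'b' @ 2: {5,6}
'b' @ 3: {}  — no active states
rest 'aaaaabaa' ignored (set empty)
after full input: {}  (accept=1 not in)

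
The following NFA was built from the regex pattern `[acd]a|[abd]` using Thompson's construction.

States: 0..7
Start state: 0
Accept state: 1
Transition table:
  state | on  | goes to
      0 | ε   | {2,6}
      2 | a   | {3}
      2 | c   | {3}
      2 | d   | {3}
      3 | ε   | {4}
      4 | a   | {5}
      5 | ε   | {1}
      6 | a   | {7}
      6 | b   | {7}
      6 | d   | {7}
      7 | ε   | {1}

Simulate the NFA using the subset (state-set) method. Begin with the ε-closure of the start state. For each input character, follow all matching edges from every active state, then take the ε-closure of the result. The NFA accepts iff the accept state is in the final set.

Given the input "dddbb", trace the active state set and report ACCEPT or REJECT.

initial (ε-close {0}): {0,2,6}
'd' @ 1: {1,3,4,7}  ✓accept
'd' @ 2: {}  — dead — no transitions
rest 'dbb' ignored (set empty)
end set {} — state 1 not in

Answer: REJECT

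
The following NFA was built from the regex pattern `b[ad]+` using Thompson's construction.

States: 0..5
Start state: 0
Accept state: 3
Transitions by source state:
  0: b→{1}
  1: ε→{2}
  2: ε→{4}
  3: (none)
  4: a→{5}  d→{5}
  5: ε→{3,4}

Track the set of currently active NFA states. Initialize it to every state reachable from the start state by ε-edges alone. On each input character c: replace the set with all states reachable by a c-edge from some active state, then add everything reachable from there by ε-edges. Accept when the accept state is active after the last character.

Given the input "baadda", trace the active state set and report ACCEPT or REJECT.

start: ε-closure({0}) = {0}
'b' @ 1: {1,2,4}
'a' @ 2: {3,4,5}  (accept∈set)
'a' @ 3: {3,4,5}  (accept∈set)
'd' @ 4: {3,4,5}  (accept∈set)
'd' @ 5: {3,4,5}  (accept∈set)
'a' @ 6: {3,4,5}  (accept∈set)
final: {3,4,5}; accept 3 in set

Answer: ACCEPT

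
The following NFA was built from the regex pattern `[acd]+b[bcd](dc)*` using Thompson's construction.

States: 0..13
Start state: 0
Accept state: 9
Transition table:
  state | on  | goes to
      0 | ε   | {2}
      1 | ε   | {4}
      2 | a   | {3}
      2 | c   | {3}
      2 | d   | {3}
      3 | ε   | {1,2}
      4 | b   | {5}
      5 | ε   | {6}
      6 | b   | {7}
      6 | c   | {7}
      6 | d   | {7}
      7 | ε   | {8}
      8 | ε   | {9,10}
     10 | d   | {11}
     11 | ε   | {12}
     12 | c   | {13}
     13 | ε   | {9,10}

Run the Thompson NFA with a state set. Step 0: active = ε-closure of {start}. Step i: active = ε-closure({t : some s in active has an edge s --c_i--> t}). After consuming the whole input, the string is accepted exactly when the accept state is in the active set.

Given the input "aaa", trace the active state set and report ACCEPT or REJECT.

Answer: REJECT

Trace:
initial (ε-close {0}): {0,2}
'a' @ 1: {1,2,3,4}
'a' @ 2: {1,2,3,4}
'a' @ 3: {1,2,3,4}
end set {1,2,3,4} — state 9 not in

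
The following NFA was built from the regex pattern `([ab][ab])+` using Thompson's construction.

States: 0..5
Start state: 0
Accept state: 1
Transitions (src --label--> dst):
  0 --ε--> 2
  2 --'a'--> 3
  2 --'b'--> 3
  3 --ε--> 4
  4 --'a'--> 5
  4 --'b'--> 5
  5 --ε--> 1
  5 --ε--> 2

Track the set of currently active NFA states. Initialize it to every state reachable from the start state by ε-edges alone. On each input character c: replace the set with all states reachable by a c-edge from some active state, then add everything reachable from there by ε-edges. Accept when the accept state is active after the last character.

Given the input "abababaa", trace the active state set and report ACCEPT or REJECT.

Answer: ACCEPT

Trace:
initial (ε-close {0}): {0,2}
'a' @ 1: {3,4}
'b' @ 2: {1,2,5}  ✓accept
'a' @ 3: {3,4}
'b' @ 4: {1,2,5}  ✓accept
'a' @ 5: {3,4}
'b' @ 6: {1,2,5}  ✓accept
'a' @ 7: {3,4}
'a' @ 8: {1,2,5}  ✓accept
after full input: {1,2,5}  (accept=1 in)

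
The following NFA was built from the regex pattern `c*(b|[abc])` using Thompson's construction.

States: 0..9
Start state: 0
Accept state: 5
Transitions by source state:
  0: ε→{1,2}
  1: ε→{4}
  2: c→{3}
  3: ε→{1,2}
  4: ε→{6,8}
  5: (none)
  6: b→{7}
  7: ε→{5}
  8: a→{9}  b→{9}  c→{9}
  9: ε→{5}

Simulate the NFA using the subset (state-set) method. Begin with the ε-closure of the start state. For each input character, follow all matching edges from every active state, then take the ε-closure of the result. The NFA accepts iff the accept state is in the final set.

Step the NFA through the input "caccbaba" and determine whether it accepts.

Answer: REJECT

Derivation:
S₀ = ε-closure({0}) = {0,1,2,4,6,8}
'c' @ 1: {1,2,3,4,5,6,8,9}  (accept∈set)
'a' @ 2: {5,9}  (accept∈set)
'c' @ 3: {}  — state set empty
rest 'cbaba' ignored (set empty)
after full input: {}  (accept=5 not in)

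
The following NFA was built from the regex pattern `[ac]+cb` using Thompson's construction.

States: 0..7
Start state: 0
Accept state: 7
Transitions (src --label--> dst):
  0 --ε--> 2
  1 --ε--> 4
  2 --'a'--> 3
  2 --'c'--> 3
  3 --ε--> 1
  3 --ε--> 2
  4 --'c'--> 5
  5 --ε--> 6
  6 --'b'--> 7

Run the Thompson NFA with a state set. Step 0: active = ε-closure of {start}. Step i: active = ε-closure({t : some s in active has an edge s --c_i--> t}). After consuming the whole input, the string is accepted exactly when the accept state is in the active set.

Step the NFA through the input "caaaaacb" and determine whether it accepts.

start: ε-closure({0}) = {0,2}
'c' @ 1: {1,2,3,4}
'a' @ 2: {1,2,3,4}
'a' @ 3: {1,2,3,4}
'a' @ 4: {1,2,3,4}
'a' @ 5: {1,2,3,4}
'a' @ 6: {1,2,3,4}
'c' @ 7: {1,2,3,4,5,6}
'b' @ 8: {7}  ✓accept
after full input: {7}  (accept=7 in)

Answer: ACCEPT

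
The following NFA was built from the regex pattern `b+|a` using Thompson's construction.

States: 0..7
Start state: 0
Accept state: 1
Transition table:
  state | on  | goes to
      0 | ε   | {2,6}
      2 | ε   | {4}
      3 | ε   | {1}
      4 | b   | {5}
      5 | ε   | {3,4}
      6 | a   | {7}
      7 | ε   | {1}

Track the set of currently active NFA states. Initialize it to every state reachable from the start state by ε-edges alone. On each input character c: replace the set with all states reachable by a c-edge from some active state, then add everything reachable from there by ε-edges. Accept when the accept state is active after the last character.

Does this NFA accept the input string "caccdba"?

S₀ = ε-closure({0}) = {0,2,4,6}
'c' @ 1: {}  — dead — no transitions
rest 'accdba' ignored (set empty)
end set {} — state 1 not in

Answer: REJECT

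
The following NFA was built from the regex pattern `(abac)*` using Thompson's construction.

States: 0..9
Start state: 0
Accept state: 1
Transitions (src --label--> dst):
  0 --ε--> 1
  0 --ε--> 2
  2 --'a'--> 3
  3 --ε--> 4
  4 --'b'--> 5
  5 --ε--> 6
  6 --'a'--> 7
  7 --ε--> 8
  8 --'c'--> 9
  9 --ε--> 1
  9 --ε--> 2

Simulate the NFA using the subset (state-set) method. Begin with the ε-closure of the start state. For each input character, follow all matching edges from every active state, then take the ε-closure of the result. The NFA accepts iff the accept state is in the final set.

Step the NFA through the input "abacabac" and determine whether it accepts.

initial (ε-close {0}): {0,1,2}
'a' @ 1: {3,4}
'b' @ 2: {5,6}
'a' @ 3: {7,8}
'c' @ 4: {1,2,9}  [accepting]
'a' @ 5: {3,4}
'b' @ 6: {5,6}
'a' @ 7: {7,8}
'c' @ 8: {1,2,9}  [accepting]
after full input: {1,2,9}  (accept=1 in)

Answer: ACCEPT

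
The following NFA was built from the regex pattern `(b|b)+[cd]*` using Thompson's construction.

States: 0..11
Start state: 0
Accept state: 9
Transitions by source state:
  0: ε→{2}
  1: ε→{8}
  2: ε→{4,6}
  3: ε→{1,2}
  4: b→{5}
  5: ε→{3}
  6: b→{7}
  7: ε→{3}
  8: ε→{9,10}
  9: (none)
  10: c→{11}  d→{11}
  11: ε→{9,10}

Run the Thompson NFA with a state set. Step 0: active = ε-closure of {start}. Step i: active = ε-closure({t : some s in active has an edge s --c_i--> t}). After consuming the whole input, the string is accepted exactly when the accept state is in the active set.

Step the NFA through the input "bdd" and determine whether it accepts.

start: ε-closure({0}) = {0,2,4,6}
'b' @ 1: {1,2,3,4,5,6,7,8,9,10}  ✓accept
'd' @ 2: {9,10,11}  ✓accept
'd' @ 3: {9,10,11}  ✓accept
after full input: {9,10,11}  (accept=9 in)

Answer: ACCEPT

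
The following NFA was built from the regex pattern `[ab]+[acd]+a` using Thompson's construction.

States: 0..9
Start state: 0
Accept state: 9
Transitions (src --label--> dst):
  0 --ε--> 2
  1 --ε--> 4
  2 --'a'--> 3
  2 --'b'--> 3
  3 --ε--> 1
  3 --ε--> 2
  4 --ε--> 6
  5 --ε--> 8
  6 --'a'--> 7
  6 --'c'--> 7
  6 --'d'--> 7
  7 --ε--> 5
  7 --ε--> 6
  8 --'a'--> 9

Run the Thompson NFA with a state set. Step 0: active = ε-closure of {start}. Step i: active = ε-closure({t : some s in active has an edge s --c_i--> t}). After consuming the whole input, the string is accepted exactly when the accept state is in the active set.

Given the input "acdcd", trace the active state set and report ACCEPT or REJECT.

initial (ε-close {0}): {0,2}
'a' @ 1: {1,2,3,4,6}
'c' @ 2: {5,6,7,8}
'd' @ 3: {5,6,7,8}
'c' @ 4: {5,6,7,8}
'd' @ 5: {5,6,7,8}
after full input: {5,6,7,8}  (accept=9 not in)

Answer: REJECT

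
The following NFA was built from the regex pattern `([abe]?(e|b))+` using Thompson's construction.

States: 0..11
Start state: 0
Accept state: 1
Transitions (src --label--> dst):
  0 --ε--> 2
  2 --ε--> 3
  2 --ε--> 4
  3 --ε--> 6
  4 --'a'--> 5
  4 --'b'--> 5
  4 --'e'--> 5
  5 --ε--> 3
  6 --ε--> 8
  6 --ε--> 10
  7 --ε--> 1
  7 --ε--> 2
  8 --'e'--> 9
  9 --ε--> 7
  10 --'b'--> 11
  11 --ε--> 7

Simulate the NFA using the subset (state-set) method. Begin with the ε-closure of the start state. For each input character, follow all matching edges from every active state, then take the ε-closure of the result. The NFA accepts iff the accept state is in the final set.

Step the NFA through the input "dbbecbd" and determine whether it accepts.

Answer: REJECT

Trace:
initial (ε-close {0}): {0,2,3,4,6,8,10}
'd' @ 1: {}  — no active states
rest 'bbecbd' ignored (set empty)
final: {}; accept 1 not in set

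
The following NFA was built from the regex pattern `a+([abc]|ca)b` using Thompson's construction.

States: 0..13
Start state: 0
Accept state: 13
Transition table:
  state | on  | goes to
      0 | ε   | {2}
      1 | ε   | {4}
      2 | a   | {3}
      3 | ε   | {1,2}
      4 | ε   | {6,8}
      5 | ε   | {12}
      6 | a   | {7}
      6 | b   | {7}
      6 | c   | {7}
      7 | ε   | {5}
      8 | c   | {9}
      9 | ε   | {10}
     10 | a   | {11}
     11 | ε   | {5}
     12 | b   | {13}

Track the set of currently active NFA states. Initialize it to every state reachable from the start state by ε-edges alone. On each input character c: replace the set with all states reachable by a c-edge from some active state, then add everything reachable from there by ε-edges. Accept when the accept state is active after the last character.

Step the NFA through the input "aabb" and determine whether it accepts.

Answer: ACCEPT

Derivation:
initial (ε-close {0}): {0,2}
'a' @ 1: {1,2,3,4,6,8}
'a' @ 2: {1,2,3,4,5,6,7,8,12}
'b' @ 3: {5,7,12,13}  [accepting]
'b' @ 4: {13}  [accepting]
final: {13}; accept 13 in set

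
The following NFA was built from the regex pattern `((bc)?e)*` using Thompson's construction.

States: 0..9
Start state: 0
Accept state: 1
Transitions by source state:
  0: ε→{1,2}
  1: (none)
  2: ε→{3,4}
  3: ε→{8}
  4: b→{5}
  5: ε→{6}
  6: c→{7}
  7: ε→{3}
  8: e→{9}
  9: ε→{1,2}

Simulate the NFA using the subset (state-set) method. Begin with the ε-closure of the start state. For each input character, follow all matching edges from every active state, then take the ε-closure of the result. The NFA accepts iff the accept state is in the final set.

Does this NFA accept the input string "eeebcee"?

start: ε-closure({0}) = {0,1,2,3,4,8}
'e' @ 1: {1,2,3,4,8,9}  (accept∈set)
'e' @ 2: {1,2,3,4,8,9}  (accept∈set)
'e' @ 3: {1,2,3,4,8,9}  (accept∈set)
'b' @ 4: {5,6}
'c' @ 5: {3,7,8}
'e' @ 6: {1,2,3,4,8,9}  (accept∈set)
'e' @ 7: {1,2,3,4,8,9}  (accept∈set)
final: {1,2,3,4,8,9}; accept 1 in set

Answer: ACCEPT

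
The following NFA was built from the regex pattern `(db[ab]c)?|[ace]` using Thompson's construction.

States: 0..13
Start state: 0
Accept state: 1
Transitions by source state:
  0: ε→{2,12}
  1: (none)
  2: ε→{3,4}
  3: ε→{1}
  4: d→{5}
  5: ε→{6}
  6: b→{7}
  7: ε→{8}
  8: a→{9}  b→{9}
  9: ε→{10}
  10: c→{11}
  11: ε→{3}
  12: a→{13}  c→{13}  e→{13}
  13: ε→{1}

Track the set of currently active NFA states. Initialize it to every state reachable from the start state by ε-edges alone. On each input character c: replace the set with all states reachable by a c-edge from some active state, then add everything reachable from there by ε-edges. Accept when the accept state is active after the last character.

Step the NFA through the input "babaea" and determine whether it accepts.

Answer: REJECT

Derivation:
start: ε-closure({0}) = {0,1,2,3,4,12}
'b' @ 1: {}  — state set empty
rest 'abaea' ignored (set empty)
final: {}; accept 1 not in set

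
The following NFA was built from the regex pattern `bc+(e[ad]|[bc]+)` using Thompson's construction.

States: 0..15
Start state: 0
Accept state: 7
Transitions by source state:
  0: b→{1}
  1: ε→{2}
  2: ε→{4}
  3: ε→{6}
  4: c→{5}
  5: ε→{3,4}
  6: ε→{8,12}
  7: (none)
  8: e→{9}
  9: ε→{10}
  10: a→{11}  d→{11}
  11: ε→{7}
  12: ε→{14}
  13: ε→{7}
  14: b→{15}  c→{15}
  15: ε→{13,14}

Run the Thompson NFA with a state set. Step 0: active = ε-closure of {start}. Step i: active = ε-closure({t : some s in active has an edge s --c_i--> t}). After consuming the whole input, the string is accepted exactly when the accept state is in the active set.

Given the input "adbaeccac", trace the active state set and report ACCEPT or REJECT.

Answer: REJECT

Derivation:
S₀ = ε-closure({0}) = {0}
'a' @ 1: {}  — dead — no transitions
rest 'dbaeccac' ignored (set empty)
after full input: {}  (accept=7 not in)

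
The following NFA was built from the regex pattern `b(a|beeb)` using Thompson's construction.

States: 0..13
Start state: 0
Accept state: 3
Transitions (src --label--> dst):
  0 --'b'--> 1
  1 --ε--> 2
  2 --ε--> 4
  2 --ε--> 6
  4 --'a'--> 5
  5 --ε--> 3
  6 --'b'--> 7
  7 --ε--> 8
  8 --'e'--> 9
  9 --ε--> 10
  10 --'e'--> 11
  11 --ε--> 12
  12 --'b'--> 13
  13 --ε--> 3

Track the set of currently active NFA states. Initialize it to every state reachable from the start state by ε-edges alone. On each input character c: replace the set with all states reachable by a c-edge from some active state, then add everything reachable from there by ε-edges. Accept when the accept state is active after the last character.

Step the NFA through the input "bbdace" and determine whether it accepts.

Answer: REJECT

Derivation:
S₀ = ε-closure({0}) = {0}
'b' @ 1: {1,2,4,6}
'b' @ 2: {7,8}
'd' @ 3: {}  — no active states
rest 'ace' ignored (set empty)
final: {}; accept 3 not in set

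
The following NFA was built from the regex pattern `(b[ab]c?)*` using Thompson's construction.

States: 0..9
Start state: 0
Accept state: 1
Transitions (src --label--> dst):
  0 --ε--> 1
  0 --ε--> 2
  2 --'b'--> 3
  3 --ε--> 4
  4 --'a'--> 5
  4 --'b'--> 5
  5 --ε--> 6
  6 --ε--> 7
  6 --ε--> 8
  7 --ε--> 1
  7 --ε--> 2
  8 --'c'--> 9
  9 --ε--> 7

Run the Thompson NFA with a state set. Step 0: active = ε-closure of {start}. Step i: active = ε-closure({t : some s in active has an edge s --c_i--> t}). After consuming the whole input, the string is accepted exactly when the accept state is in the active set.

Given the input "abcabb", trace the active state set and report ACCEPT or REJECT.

start: ε-closure({0}) = {0,1,2}
'a' @ 1: {}  — no active states
rest 'bcabb' ignored (set empty)
after full input: {}  (accept=1 not in)

Answer: REJECT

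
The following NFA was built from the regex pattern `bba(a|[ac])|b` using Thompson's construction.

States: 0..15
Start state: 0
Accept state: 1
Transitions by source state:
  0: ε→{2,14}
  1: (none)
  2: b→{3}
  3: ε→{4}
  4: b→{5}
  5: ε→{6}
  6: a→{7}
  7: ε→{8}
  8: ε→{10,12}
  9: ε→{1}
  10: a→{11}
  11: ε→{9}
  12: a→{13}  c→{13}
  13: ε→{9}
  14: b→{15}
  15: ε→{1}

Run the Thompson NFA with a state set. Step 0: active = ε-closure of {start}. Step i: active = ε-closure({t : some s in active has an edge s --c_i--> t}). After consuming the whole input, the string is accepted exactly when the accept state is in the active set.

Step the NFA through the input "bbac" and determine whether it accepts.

Answer: ACCEPT

Trace:
initial (ε-close {0}): {0,2,14}
'b' @ 1: {1,3,4,15}  (accept∈set)
'b' @ 2: {5,6}
'a' @ 3: {7,8,10,12}
'c' @ 4: {1,9,13}  (accept∈set)
end set {1,9,13} — state 1 in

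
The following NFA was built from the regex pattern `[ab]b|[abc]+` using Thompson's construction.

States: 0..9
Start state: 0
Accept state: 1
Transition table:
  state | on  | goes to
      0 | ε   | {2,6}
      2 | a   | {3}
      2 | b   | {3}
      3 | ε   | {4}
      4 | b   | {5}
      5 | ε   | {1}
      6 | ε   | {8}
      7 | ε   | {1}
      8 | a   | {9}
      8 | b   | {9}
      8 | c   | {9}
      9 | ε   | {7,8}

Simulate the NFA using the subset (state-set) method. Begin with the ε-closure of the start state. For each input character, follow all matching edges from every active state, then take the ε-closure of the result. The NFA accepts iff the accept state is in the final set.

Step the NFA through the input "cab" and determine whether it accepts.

S₀ = ε-closure({0}) = {0,2,6,8}
'c' @ 1: {1,7,8,9}  [accepting]
'a' @ 2: {1,7,8,9}  [accepting]
'b' @ 3: {1,7,8,9}  [accepting]
end set {1,7,8,9} — state 1 in

Answer: ACCEPT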